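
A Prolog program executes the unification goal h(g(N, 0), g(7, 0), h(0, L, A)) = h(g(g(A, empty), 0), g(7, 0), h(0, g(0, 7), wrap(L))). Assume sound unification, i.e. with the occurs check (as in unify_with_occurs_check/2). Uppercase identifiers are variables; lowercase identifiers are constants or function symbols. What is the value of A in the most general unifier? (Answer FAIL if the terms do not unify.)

wrap(g(0, 7))

Decompose h/3: g(N, 0) = g(g(A, empty), 0),  g(7, 0) = g(7, 0),  h(0, L, A) = h(0, g(0, 7), wrap(L)).
Decompose g/2: N = g(A, empty),  0 = 0.
Bind N := g(A, empty); no other remaining equation mentions N.
Delete trivial equation 0 = 0.
Delete trivial equation g(7, 0) = g(7, 0).
Decompose h/3: 0 = 0,  L = g(0, 7),  A = wrap(L).
Delete trivial equation 0 = 0.
Bind L := g(0, 7); substituting into the remaining equation gives: A = wrap(g(0, 7)).
Bind A := wrap(g(0, 7)). Substituting into the earlier binding gives N := g(wrap(g(0, 7)), empty).
MGU = { N = g(wrap(g(0, 7)), empty), L = g(0, 7), A = wrap(g(0, 7)) }, so A = wrap(g(0, 7)).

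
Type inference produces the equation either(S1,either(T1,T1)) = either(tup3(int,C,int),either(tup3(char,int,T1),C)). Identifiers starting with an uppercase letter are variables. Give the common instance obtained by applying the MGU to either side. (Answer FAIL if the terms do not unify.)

FAIL

Decompose either/2: S1 = tup3(int,C,int),  either(T1,T1) = either(tup3(char,int,T1),C).
Bind S1 := tup3(int,C,int); no other remaining equation mentions S1.
Decompose either/2: T1 = tup3(char,int,T1),  T1 = C.
Occurs check fails: T1 occurs in tup3(char,int,T1); the equation T1 = tup3(char,int,T1) has no finite solution.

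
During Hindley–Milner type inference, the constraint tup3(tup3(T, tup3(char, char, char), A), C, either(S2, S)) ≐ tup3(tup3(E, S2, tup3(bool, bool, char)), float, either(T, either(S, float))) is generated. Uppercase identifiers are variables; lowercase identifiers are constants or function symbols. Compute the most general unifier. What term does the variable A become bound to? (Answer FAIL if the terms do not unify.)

Decompose tup3/3: tup3(T, tup3(char, char, char), A) ≐ tup3(E, S2, tup3(bool, bool, char)),  C ≐ float,  either(S2, S) ≐ either(T, either(S, float)).
Decompose tup3/3: T ≐ E,  tup3(char, char, char) ≐ S2,  A ≐ tup3(bool, bool, char).
Bind T := E; substituting into the one remaining equation that mentions T gives: either(S2, S) ≐ either(E, either(S, float)).
Bind S2 := tup3(char, char, char); substituting into the one remaining equation that mentions S2 gives: either(tup3(char, char, char), S) ≐ either(E, either(S, float)).
Bind A := tup3(bool, bool, char); no other remaining equation mentions A.
Bind C := float; no other remaining equation mentions C.
Decompose either/2: tup3(char, char, char) ≐ E,  S ≐ either(S, float).
Bind E := tup3(char, char, char); no other remaining equation mentions E. Substituting into the earlier binding gives T := tup3(char, char, char).
Occurs check fails: S occurs in either(S, float); the equation S ≐ either(S, float) has no finite solution.

FAIL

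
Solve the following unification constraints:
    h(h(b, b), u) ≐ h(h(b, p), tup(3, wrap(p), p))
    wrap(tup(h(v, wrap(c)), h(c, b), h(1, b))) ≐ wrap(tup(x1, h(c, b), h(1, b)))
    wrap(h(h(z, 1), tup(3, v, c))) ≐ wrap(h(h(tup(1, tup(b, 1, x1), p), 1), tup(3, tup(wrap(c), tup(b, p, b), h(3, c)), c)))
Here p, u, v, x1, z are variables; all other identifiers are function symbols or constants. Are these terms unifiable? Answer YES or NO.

Decompose h/2: h(b, b) ≐ h(b, p),  u ≐ tup(3, wrap(p), p).
Decompose h/2: b ≐ b,  b ≐ p.
Delete trivial equation b ≐ b.
Bind p := b; substituting into the 2 remaining equations that mention p gives: u ≐ tup(3, wrap(b), b),  wrap(h(h(z, 1), tup(3, v, c))) ≐ wrap(h(h(tup(1, tup(b, 1, x1), b), 1), tup(3, tup(wrap(c), tup(b, b, b), h(3, c)), c))).
Bind u := tup(3, wrap(b), b); no other remaining equation mentions u.
Decompose wrap/1: tup(h(v, wrap(c)), h(c, b), h(1, b)) ≐ tup(x1, h(c, b), h(1, b)).
Decompose tup/3: h(v, wrap(c)) ≐ x1,  h(c, b) ≐ h(c, b),  h(1, b) ≐ h(1, b).
Bind x1 := h(v, wrap(c)); substituting into the one remaining equation that mentions x1 gives: wrap(h(h(z, 1), tup(3, v, c))) ≐ wrap(h(h(tup(1, tup(b, 1, h(v, wrap(c))), b), 1), tup(3, tup(wrap(c), tup(b, b, b), h(3, c)), c))).
Delete trivial equation h(c, b) ≐ h(c, b).
Delete trivial equation h(1, b) ≐ h(1, b).
Decompose wrap/1: h(h(z, 1), tup(3, v, c)) ≐ h(h(tup(1, tup(b, 1, h(v, wrap(c))), b), 1), tup(3, tup(wrap(c), tup(b, b, b), h(3, c)), c)).
Decompose h/2: h(z, 1) ≐ h(tup(1, tup(b, 1, h(v, wrap(c))), b), 1),  tup(3, v, c) ≐ tup(3, tup(wrap(c), tup(b, b, b), h(3, c)), c).
Decompose h/2: z ≐ tup(1, tup(b, 1, h(v, wrap(c))), b),  1 ≐ 1.
Bind z := tup(1, tup(b, 1, h(v, wrap(c))), b); no other remaining equation mentions z.
Delete trivial equation 1 ≐ 1.
Decompose tup/3: 3 ≐ 3,  v ≐ tup(wrap(c), tup(b, b, b), h(3, c)),  c ≐ c.
Delete trivial equation 3 ≐ 3.
Bind v := tup(wrap(c), tup(b, b, b), h(3, c)); no other remaining equation mentions v. Substituting into the earlier bindings gives x1 := h(tup(wrap(c), tup(b, b, b), h(3, c)), wrap(c)), z := tup(1, tup(b, 1, h(tup(wrap(c), tup(b, b, b), h(3, c)), wrap(c))), b).
Delete trivial equation c ≐ c.
No equations remain and no clash or occurs-check failure arose, so a unifier exists.

YES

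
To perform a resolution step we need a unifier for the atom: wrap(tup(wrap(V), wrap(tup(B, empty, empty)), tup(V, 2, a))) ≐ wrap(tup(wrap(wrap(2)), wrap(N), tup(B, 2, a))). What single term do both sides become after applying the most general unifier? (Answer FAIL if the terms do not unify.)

wrap(tup(wrap(wrap(2)), wrap(tup(wrap(2), empty, empty)), tup(wrap(2), 2, a)))

Decompose wrap/1: tup(wrap(V), wrap(tup(B, empty, empty)), tup(V, 2, a)) ≐ tup(wrap(wrap(2)), wrap(N), tup(B, 2, a)).
Decompose tup/3: wrap(V) ≐ wrap(wrap(2)),  wrap(tup(B, empty, empty)) ≐ wrap(N),  tup(V, 2, a) ≐ tup(B, 2, a).
Decompose wrap/1: V ≐ wrap(2).
Bind V := wrap(2); substituting into the one remaining equation that mentions V gives: tup(wrap(2), 2, a) ≐ tup(B, 2, a).
Decompose wrap/1: tup(B, empty, empty) ≐ N.
Bind N := tup(B, empty, empty); no other remaining equation mentions N.
Decompose tup/3: wrap(2) ≐ B,  2 ≐ 2,  a ≐ a.
Bind B := wrap(2); no other remaining equation mentions B. Substituting into the earlier binding gives N := tup(wrap(2), empty, empty).
Delete trivial equation 2 ≐ 2.
Delete trivial equation a ≐ a.
Applying the MGU to either side gives wrap(tup(wrap(wrap(2)), wrap(tup(wrap(2), empty, empty)), tup(wrap(2), 2, a))).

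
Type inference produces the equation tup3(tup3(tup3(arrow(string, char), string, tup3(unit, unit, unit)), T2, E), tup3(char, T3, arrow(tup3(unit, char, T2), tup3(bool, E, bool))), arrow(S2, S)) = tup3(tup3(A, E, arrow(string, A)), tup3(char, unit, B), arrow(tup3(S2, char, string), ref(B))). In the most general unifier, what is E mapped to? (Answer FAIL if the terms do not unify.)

FAIL

Decompose tup3/3: tup3(tup3(arrow(string, char), string, tup3(unit, unit, unit)), T2, E) = tup3(A, E, arrow(string, A)),  tup3(char, T3, arrow(tup3(unit, char, T2), tup3(bool, E, bool))) = tup3(char, unit, B),  arrow(S2, S) = arrow(tup3(S2, char, string), ref(B)).
Decompose tup3/3: tup3(arrow(string, char), string, tup3(unit, unit, unit)) = A,  T2 = E,  E = arrow(string, A).
Bind A := tup3(arrow(string, char), string, tup3(unit, unit, unit)); substituting into the one remaining equation that mentions A gives: E = arrow(string, tup3(arrow(string, char), string, tup3(unit, unit, unit))).
Bind T2 := E; substituting into the one remaining equation that mentions T2 gives: tup3(char, T3, arrow(tup3(unit, char, E), tup3(bool, E, bool))) = tup3(char, unit, B).
Bind E := arrow(string, tup3(arrow(string, char), string, tup3(unit, unit, unit))); substituting into the one remaining equation that mentions E gives: tup3(char, T3, arrow(tup3(unit, char, arrow(string, tup3(arrow(string, char), string, tup3(unit, unit, unit)))), tup3(bool, arrow(string, tup3(arrow(string, char), string, tup3(unit, unit, unit))), bool))) = tup3(char, unit, B). Substituting into the earlier binding gives T2 := arrow(string, tup3(arrow(string, char), string, tup3(unit, unit, unit))).
Decompose tup3/3: char = char,  T3 = unit,  arrow(tup3(unit, char, arrow(string, tup3(arrow(string, char), string, tup3(unit, unit, unit)))), tup3(bool, arrow(string, tup3(arrow(string, char), string, tup3(unit, unit, unit))), bool)) = B.
Delete trivial equation char = char.
Bind T3 := unit; no other remaining equation mentions T3.
Bind B := arrow(tup3(unit, char, arrow(string, tup3(arrow(string, char), string, tup3(unit, unit, unit)))), tup3(bool, arrow(string, tup3(arrow(string, char), string, tup3(unit, unit, unit))), bool)); substituting into the remaining equation gives: arrow(S2, S) = arrow(tup3(S2, char, string), ref(arrow(tup3(unit, char, arrow(string, tup3(arrow(string, char), string, tup3(unit, unit, unit)))), tup3(bool, arrow(string, tup3(arrow(string, char), string, tup3(unit, unit, unit))), bool)))).
Decompose arrow/2: S2 = tup3(S2, char, string),  S = ref(arrow(tup3(unit, char, arrow(string, tup3(arrow(string, char), string, tup3(unit, unit, unit)))), tup3(bool, arrow(string, tup3(arrow(string, char), string, tup3(unit, unit, unit))), bool))).
Occurs check fails: S2 occurs in tup3(S2, char, string); the equation S2 = tup3(S2, char, string) has no finite solution.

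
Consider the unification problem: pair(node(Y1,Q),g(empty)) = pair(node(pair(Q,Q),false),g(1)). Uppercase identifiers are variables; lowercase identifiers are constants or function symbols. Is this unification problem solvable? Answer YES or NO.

Decompose pair/2: node(Y1,Q) = node(pair(Q,Q),false),  g(empty) = g(1).
Decompose node/2: Y1 = pair(Q,Q),  Q = false.
Bind Y1 := pair(Q,Q); no other remaining equation mentions Y1.
Bind Q := false; no other remaining equation mentions Q. Substituting into the earlier binding gives Y1 := pair(false,false).
Decompose g/1: empty = 1.
Clash: constants empty and 1 differ; no unifier exists.

NO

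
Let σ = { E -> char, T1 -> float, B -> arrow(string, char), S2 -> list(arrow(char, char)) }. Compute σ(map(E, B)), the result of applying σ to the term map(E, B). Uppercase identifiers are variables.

map(char, arrow(string, char))

Replace each occurrence of E with char.
Replace each occurrence of B with arrow(string, char).
Result: map(char, arrow(string, char)).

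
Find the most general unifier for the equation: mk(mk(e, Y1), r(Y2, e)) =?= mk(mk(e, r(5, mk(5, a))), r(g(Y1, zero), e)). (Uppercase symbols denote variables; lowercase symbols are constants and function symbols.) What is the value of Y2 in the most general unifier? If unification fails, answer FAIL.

g(r(5, mk(5, a)), zero)

Decompose mk/2: mk(e, Y1) =?= mk(e, r(5, mk(5, a))),  r(Y2, e) =?= r(g(Y1, zero), e).
Decompose mk/2: e =?= e,  Y1 =?= r(5, mk(5, a)).
Delete trivial equation e =?= e.
Bind Y1 := r(5, mk(5, a)); substituting into the remaining equation gives: r(Y2, e) =?= r(g(r(5, mk(5, a)), zero), e).
Decompose r/2: Y2 =?= g(r(5, mk(5, a)), zero),  e =?= e.
Bind Y2 := g(r(5, mk(5, a)), zero); no other remaining equation mentions Y2.
Delete trivial equation e =?= e.
MGU = { Y1 ↦ r(5, mk(5, a)), Y2 ↦ g(r(5, mk(5, a)), zero) }, so Y2 ↦ g(r(5, mk(5, a)), zero).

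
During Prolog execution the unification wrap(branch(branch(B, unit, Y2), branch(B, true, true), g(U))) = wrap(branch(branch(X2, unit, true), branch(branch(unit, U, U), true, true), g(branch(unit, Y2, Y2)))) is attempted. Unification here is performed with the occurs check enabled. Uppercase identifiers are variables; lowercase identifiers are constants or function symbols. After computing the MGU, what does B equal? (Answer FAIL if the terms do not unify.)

branch(unit, branch(unit, true, true), branch(unit, true, true))

Decompose wrap/1: branch(branch(B, unit, Y2), branch(B, true, true), g(U)) = branch(branch(X2, unit, true), branch(branch(unit, U, U), true, true), g(branch(unit, Y2, Y2))).
Decompose branch/3: branch(B, unit, Y2) = branch(X2, unit, true),  branch(B, true, true) = branch(branch(unit, U, U), true, true),  g(U) = g(branch(unit, Y2, Y2)).
Decompose branch/3: B = X2,  unit = unit,  Y2 = true.
Bind B := X2; substituting into the one remaining equation that mentions B gives: branch(X2, true, true) = branch(branch(unit, U, U), true, true).
Delete trivial equation unit = unit.
Bind Y2 := true; substituting into the one remaining equation that mentions Y2 gives: g(U) = g(branch(unit, true, true)).
Decompose branch/3: X2 = branch(unit, U, U),  true = true,  true = true.
Bind X2 := branch(unit, U, U); no other remaining equation mentions X2. Substituting into the earlier binding gives B := branch(unit, U, U).
Delete trivial equation true = true.
Delete trivial equation true = true.
Decompose g/1: U = branch(unit, true, true).
Bind U := branch(unit, true, true). Substituting into the earlier bindings gives B := branch(unit, branch(unit, true, true), branch(unit, true, true)), X2 := branch(unit, branch(unit, true, true), branch(unit, true, true)).
MGU = { B -> branch(unit, branch(unit, true, true), branch(unit, true, true)), Y2 -> true, X2 -> branch(unit, branch(unit, true, true), branch(unit, true, true)), U -> branch(unit, true, true) }, so B -> branch(unit, branch(unit, true, true), branch(unit, true, true)).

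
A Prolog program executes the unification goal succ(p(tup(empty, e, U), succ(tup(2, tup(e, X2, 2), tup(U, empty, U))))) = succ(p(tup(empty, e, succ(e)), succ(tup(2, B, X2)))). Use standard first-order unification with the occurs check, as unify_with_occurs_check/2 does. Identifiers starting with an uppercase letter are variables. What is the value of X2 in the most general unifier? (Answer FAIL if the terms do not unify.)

Decompose succ/1: p(tup(empty, e, U), succ(tup(2, tup(e, X2, 2), tup(U, empty, U)))) = p(tup(empty, e, succ(e)), succ(tup(2, B, X2))).
Decompose p/2: tup(empty, e, U) = tup(empty, e, succ(e)),  succ(tup(2, tup(e, X2, 2), tup(U, empty, U))) = succ(tup(2, B, X2)).
Decompose tup/3: empty = empty,  e = e,  U = succ(e).
Delete trivial equation empty = empty.
Delete trivial equation e = e.
Bind U := succ(e); substituting into the remaining equation gives: succ(tup(2, tup(e, X2, 2), tup(succ(e), empty, succ(e)))) = succ(tup(2, B, X2)).
Decompose succ/1: tup(2, tup(e, X2, 2), tup(succ(e), empty, succ(e))) = tup(2, B, X2).
Decompose tup/3: 2 = 2,  tup(e, X2, 2) = B,  tup(succ(e), empty, succ(e)) = X2.
Delete trivial equation 2 = 2.
Bind B := tup(e, X2, 2); no other remaining equation mentions B.
Bind X2 := tup(succ(e), empty, succ(e)). Substituting into the earlier binding gives B := tup(e, tup(succ(e), empty, succ(e)), 2).
MGU = { U ↦ succ(e), B ↦ tup(e, tup(succ(e), empty, succ(e)), 2), X2 ↦ tup(succ(e), empty, succ(e)) }, so X2 ↦ tup(succ(e), empty, succ(e)).

tup(succ(e), empty, succ(e))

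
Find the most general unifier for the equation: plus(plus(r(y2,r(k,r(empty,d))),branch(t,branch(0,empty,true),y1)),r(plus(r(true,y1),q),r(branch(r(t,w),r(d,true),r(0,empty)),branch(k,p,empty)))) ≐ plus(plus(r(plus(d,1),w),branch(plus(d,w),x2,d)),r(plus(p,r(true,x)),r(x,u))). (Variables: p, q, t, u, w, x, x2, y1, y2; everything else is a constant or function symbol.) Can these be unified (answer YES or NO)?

Decompose plus/2: plus(r(y2,r(k,r(empty,d))),branch(t,branch(0,empty,true),y1)) ≐ plus(r(plus(d,1),w),branch(plus(d,w),x2,d)),  r(plus(r(true,y1),q),r(branch(r(t,w),r(d,true),r(0,empty)),branch(k,p,empty))) ≐ r(plus(p,r(true,x)),r(x,u)).
Decompose plus/2: r(y2,r(k,r(empty,d))) ≐ r(plus(d,1),w),  branch(t,branch(0,empty,true),y1) ≐ branch(plus(d,w),x2,d).
Decompose r/2: y2 ≐ plus(d,1),  r(k,r(empty,d)) ≐ w.
Bind y2 := plus(d,1); no other remaining equation mentions y2.
Bind w := r(k,r(empty,d)); substituting into the remaining equations gives: branch(t,branch(0,empty,true),y1) ≐ branch(plus(d,r(k,r(empty,d))),x2,d),  r(plus(r(true,y1),q),r(branch(r(t,r(k,r(empty,d))),r(d,true),r(0,empty)),branch(k,p,empty))) ≐ r(plus(p,r(true,x)),r(x,u)).
Decompose branch/3: t ≐ plus(d,r(k,r(empty,d))),  branch(0,empty,true) ≐ x2,  y1 ≐ d.
Bind t := plus(d,r(k,r(empty,d))); substituting into the one remaining equation that mentions t gives: r(plus(r(true,y1),q),r(branch(r(plus(d,r(k,r(empty,d))),r(k,r(empty,d))),r(d,true),r(0,empty)),branch(k,p,empty))) ≐ r(plus(p,r(true,x)),r(x,u)).
Bind x2 := branch(0,empty,true); no other remaining equation mentions x2.
Bind y1 := d; substituting into the remaining equation gives: r(plus(r(true,d),q),r(branch(r(plus(d,r(k,r(empty,d))),r(k,r(empty,d))),r(d,true),r(0,empty)),branch(k,p,empty))) ≐ r(plus(p,r(true,x)),r(x,u)).
Decompose r/2: plus(r(true,d),q) ≐ plus(p,r(true,x)),  r(branch(r(plus(d,r(k,r(empty,d))),r(k,r(empty,d))),r(d,true),r(0,empty)),branch(k,p,empty)) ≐ r(x,u).
Decompose plus/2: r(true,d) ≐ p,  q ≐ r(true,x).
Bind p := r(true,d); substituting into the one remaining equation that mentions p gives: r(branch(r(plus(d,r(k,r(empty,d))),r(k,r(empty,d))),r(d,true),r(0,empty)),branch(k,r(true,d),empty)) ≐ r(x,u).
Bind q := r(true,x); no other remaining equation mentions q.
Decompose r/2: branch(r(plus(d,r(k,r(empty,d))),r(k,r(empty,d))),r(d,true),r(0,empty)) ≐ x,  branch(k,r(true,d),empty) ≐ u.
Bind x := branch(r(plus(d,r(k,r(empty,d))),r(k,r(empty,d))),r(d,true),r(0,empty)); no other remaining equation mentions x. Substituting into the earlier binding gives q := r(true,branch(r(plus(d,r(k,r(empty,d))),r(k,r(empty,d))),r(d,true),r(0,empty))).
Bind u := branch(k,r(true,d),empty).
No equations remain and no clash or occurs-check failure arose, so a unifier exists.

YES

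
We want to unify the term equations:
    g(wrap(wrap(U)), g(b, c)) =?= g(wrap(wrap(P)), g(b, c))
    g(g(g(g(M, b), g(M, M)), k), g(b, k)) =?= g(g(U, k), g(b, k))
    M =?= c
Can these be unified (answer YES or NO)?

YES

Decompose g/2: wrap(wrap(U)) =?= wrap(wrap(P)),  g(b, c) =?= g(b, c).
Decompose wrap/1: wrap(U) =?= wrap(P).
Decompose wrap/1: U =?= P.
Bind U := P; substituting into the one remaining equation that mentions U gives: g(g(g(g(M, b), g(M, M)), k), g(b, k)) =?= g(g(P, k), g(b, k)).
Delete trivial equation g(b, c) =?= g(b, c).
Decompose g/2: g(g(g(M, b), g(M, M)), k) =?= g(P, k),  g(b, k) =?= g(b, k).
Decompose g/2: g(g(M, b), g(M, M)) =?= P,  k =?= k.
Bind P := g(g(M, b), g(M, M)); no other remaining equation mentions P. Substituting into the earlier binding gives U := g(g(M, b), g(M, M)).
Delete trivial equation k =?= k.
Delete trivial equation g(b, k) =?= g(b, k).
Bind M := c. Substituting into the earlier bindings gives U := g(g(c, b), g(c, c)), P := g(g(c, b), g(c, c)).
No equations remain and no clash or occurs-check failure arose, so a unifier exists.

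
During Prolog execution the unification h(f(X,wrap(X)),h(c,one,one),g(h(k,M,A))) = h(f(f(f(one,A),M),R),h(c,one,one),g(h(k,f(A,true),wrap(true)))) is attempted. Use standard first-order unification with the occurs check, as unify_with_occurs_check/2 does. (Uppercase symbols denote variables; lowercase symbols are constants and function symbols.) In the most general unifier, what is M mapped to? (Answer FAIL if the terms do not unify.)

f(wrap(true),true)

Decompose h/3: f(X,wrap(X)) = f(f(f(one,A),M),R),  h(c,one,one) = h(c,one,one),  g(h(k,M,A)) = g(h(k,f(A,true),wrap(true))).
Decompose f/2: X = f(f(one,A),M),  wrap(X) = R.
Bind X := f(f(one,A),M); substituting into the one remaining equation that mentions X gives: wrap(f(f(one,A),M)) = R.
Bind R := wrap(f(f(one,A),M)); no other remaining equation mentions R.
Delete trivial equation h(c,one,one) = h(c,one,one).
Decompose g/1: h(k,M,A) = h(k,f(A,true),wrap(true)).
Decompose h/3: k = k,  M = f(A,true),  A = wrap(true).
Delete trivial equation k = k.
Bind M := f(A,true); no other remaining equation mentions M. Substituting into the earlier bindings gives X := f(f(one,A),f(A,true)), R := wrap(f(f(one,A),f(A,true))).
Bind A := wrap(true). Substituting into the earlier bindings gives X := f(f(one,wrap(true)),f(wrap(true),true)), R := wrap(f(f(one,wrap(true)),f(wrap(true),true))), M := f(wrap(true),true).
MGU = { X -> f(f(one,wrap(true)),f(wrap(true),true)), R -> wrap(f(f(one,wrap(true)),f(wrap(true),true))), M -> f(wrap(true),true), A -> wrap(true) }, so M -> f(wrap(true),true).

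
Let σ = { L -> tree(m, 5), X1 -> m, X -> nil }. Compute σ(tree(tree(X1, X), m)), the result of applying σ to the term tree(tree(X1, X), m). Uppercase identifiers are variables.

Replace each occurrence of X1 with m.
Replace each occurrence of X with nil.
Result: tree(tree(m, nil), m).

tree(tree(m, nil), m)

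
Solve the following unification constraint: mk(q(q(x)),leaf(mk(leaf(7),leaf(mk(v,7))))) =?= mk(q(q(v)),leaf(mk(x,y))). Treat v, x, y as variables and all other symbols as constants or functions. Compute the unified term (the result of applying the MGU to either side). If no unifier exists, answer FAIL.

mk(q(q(leaf(7))),leaf(mk(leaf(7),leaf(mk(leaf(7),7)))))

Decompose mk/2: q(q(x)) =?= q(q(v)),  leaf(mk(leaf(7),leaf(mk(v,7)))) =?= leaf(mk(x,y)).
Decompose q/1: q(x) =?= q(v).
Decompose q/1: x =?= v.
Bind x := v; substituting into the remaining equation gives: leaf(mk(leaf(7),leaf(mk(v,7)))) =?= leaf(mk(v,y)).
Decompose leaf/1: mk(leaf(7),leaf(mk(v,7))) =?= mk(v,y).
Decompose mk/2: leaf(7) =?= v,  leaf(mk(v,7)) =?= y.
Bind v := leaf(7); substituting into the remaining equation gives: leaf(mk(leaf(7),7)) =?= y. Substituting into the earlier binding gives x := leaf(7).
Bind y := leaf(mk(leaf(7),7)).
Applying the MGU to either side gives mk(q(q(leaf(7))),leaf(mk(leaf(7),leaf(mk(leaf(7),7))))).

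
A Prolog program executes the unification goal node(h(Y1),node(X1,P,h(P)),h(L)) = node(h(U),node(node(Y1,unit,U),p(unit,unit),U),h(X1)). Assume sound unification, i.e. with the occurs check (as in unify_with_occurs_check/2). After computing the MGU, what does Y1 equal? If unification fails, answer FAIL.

h(p(unit,unit))

Decompose node/3: h(Y1) = h(U),  node(X1,P,h(P)) = node(node(Y1,unit,U),p(unit,unit),U),  h(L) = h(X1).
Decompose h/1: Y1 = U.
Bind Y1 := U; substituting into the one remaining equation that mentions Y1 gives: node(X1,P,h(P)) = node(node(U,unit,U),p(unit,unit),U).
Decompose node/3: X1 = node(U,unit,U),  P = p(unit,unit),  h(P) = U.
Bind X1 := node(U,unit,U); substituting into the one remaining equation that mentions X1 gives: h(L) = h(node(U,unit,U)).
Bind P := p(unit,unit); substituting into the one remaining equation that mentions P gives: h(p(unit,unit)) = U.
Bind U := h(p(unit,unit)); substituting into the remaining equation gives: h(L) = h(node(h(p(unit,unit)),unit,h(p(unit,unit)))). Substituting into the earlier bindings gives Y1 := h(p(unit,unit)), X1 := node(h(p(unit,unit)),unit,h(p(unit,unit))).
Decompose h/1: L = node(h(p(unit,unit)),unit,h(p(unit,unit))).
Bind L := node(h(p(unit,unit)),unit,h(p(unit,unit))).
MGU = { Y1 -> h(p(unit,unit)), X1 -> node(h(p(unit,unit)),unit,h(p(unit,unit))), P -> p(unit,unit), U -> h(p(unit,unit)), L -> node(h(p(unit,unit)),unit,h(p(unit,unit))) }, so Y1 -> h(p(unit,unit)).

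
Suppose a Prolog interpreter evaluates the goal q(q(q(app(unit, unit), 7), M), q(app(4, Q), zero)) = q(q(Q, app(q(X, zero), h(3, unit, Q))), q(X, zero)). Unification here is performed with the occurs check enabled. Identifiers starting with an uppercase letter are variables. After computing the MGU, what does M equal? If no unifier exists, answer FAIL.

Decompose q/2: q(q(app(unit, unit), 7), M) = q(Q, app(q(X, zero), h(3, unit, Q))),  q(app(4, Q), zero) = q(X, zero).
Decompose q/2: q(app(unit, unit), 7) = Q,  M = app(q(X, zero), h(3, unit, Q)).
Bind Q := q(app(unit, unit), 7); substituting into the remaining equations gives: M = app(q(X, zero), h(3, unit, q(app(unit, unit), 7))),  q(app(4, q(app(unit, unit), 7)), zero) = q(X, zero).
Bind M := app(q(X, zero), h(3, unit, q(app(unit, unit), 7))); no other remaining equation mentions M.
Decompose q/2: app(4, q(app(unit, unit), 7)) = X,  zero = zero.
Bind X := app(4, q(app(unit, unit), 7)); no other remaining equation mentions X. Substituting into the earlier binding gives M := app(q(app(4, q(app(unit, unit), 7)), zero), h(3, unit, q(app(unit, unit), 7))).
Delete trivial equation zero = zero.
MGU = { Q -> q(app(unit, unit), 7), M -> app(q(app(4, q(app(unit, unit), 7)), zero), h(3, unit, q(app(unit, unit), 7))), X -> app(4, q(app(unit, unit), 7)) }, so M -> app(q(app(4, q(app(unit, unit), 7)), zero), h(3, unit, q(app(unit, unit), 7))).

app(q(app(4, q(app(unit, unit), 7)), zero), h(3, unit, q(app(unit, unit), 7)))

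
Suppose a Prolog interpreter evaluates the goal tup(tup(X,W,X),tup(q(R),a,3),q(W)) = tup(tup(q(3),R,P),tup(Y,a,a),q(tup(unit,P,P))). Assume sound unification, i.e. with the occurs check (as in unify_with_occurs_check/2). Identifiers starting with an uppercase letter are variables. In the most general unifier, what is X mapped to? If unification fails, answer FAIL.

FAIL

Decompose tup/3: tup(X,W,X) = tup(q(3),R,P),  tup(q(R),a,3) = tup(Y,a,a),  q(W) = q(tup(unit,P,P)).
Decompose tup/3: X = q(3),  W = R,  X = P.
Bind X := q(3); substituting into the one remaining equation that mentions X gives: q(3) = P.
Bind W := R; substituting into the one remaining equation that mentions W gives: q(R) = q(tup(unit,P,P)).
Bind P := q(3); substituting into the one remaining equation that mentions P gives: q(R) = q(tup(unit,q(3),q(3))).
Decompose tup/3: q(R) = Y,  a = a,  3 = a.
Bind Y := q(R); no other remaining equation mentions Y.
Delete trivial equation a = a.
Clash: constants 3 and a differ; no unifier exists.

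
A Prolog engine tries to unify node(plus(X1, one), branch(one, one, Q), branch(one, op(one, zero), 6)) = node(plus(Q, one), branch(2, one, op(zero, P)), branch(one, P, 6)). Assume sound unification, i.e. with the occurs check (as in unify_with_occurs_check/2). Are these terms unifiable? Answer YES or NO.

NO

Decompose node/3: plus(X1, one) = plus(Q, one),  branch(one, one, Q) = branch(2, one, op(zero, P)),  branch(one, op(one, zero), 6) = branch(one, P, 6).
Decompose plus/2: X1 = Q,  one = one.
Bind X1 := Q; no other remaining equation mentions X1.
Delete trivial equation one = one.
Decompose branch/3: one = 2,  one = one,  Q = op(zero, P).
Clash: constants one and 2 differ; no unifier exists.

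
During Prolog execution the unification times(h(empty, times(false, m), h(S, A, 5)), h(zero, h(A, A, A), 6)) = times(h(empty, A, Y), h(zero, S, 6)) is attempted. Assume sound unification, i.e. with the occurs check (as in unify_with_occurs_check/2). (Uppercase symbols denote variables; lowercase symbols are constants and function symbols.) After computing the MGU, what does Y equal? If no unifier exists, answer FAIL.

h(h(times(false, m), times(false, m), times(false, m)), times(false, m), 5)

Decompose times/2: h(empty, times(false, m), h(S, A, 5)) = h(empty, A, Y),  h(zero, h(A, A, A), 6) = h(zero, S, 6).
Decompose h/3: empty = empty,  times(false, m) = A,  h(S, A, 5) = Y.
Delete trivial equation empty = empty.
Bind A := times(false, m); substituting into the remaining equations gives: h(S, times(false, m), 5) = Y,  h(zero, h(times(false, m), times(false, m), times(false, m)), 6) = h(zero, S, 6).
Bind Y := h(S, times(false, m), 5); no other remaining equation mentions Y.
Decompose h/3: zero = zero,  h(times(false, m), times(false, m), times(false, m)) = S,  6 = 6.
Delete trivial equation zero = zero.
Bind S := h(times(false, m), times(false, m), times(false, m)); no other remaining equation mentions S. Substituting into the earlier binding gives Y := h(h(times(false, m), times(false, m), times(false, m)), times(false, m), 5).
Delete trivial equation 6 = 6.
MGU = { A -> times(false, m), Y -> h(h(times(false, m), times(false, m), times(false, m)), times(false, m), 5), S -> h(times(false, m), times(false, m), times(false, m)) }, so Y -> h(h(times(false, m), times(false, m), times(false, m)), times(false, m), 5).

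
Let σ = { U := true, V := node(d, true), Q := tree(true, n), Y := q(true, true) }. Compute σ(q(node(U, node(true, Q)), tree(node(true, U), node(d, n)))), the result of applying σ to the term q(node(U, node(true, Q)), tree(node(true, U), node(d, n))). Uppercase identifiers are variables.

Replace each occurrence of U with true.
Replace each occurrence of Q with tree(true, n).
Result: q(node(true, node(true, tree(true, n))), tree(node(true, true), node(d, n))).

q(node(true, node(true, tree(true, n))), tree(node(true, true), node(d, n)))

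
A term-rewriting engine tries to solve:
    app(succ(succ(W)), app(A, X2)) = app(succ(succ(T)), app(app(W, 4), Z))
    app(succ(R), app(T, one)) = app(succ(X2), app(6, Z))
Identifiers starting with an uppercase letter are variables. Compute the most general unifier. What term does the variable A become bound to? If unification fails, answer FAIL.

Decompose app/2: succ(succ(W)) = succ(succ(T)),  app(A, X2) = app(app(W, 4), Z).
Decompose succ/1: succ(W) = succ(T).
Decompose succ/1: W = T.
Bind W := T; substituting into the one remaining equation that mentions W gives: app(A, X2) = app(app(T, 4), Z).
Decompose app/2: A = app(T, 4),  X2 = Z.
Bind A := app(T, 4); no other remaining equation mentions A.
Bind X2 := Z; substituting into the remaining equation gives: app(succ(R), app(T, one)) = app(succ(Z), app(6, Z)).
Decompose app/2: succ(R) = succ(Z),  app(T, one) = app(6, Z).
Decompose succ/1: R = Z.
Bind R := Z; no other remaining equation mentions R.
Decompose app/2: T = 6,  one = Z.
Bind T := 6; no other remaining equation mentions T. Substituting into the earlier bindings gives W := 6, A := app(6, 4).
Bind Z := one. Substituting into the earlier bindings gives X2 := one, R := one.
MGU = { W := 6, A := app(6, 4), X2 := one, R := one, T := 6, Z := one }, so A := app(6, 4).

app(6, 4)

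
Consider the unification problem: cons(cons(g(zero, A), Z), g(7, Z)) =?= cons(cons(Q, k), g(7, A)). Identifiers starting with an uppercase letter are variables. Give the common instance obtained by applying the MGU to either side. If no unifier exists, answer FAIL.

cons(cons(g(zero, k), k), g(7, k))

Decompose cons/2: cons(g(zero, A), Z) =?= cons(Q, k),  g(7, Z) =?= g(7, A).
Decompose cons/2: g(zero, A) =?= Q,  Z =?= k.
Bind Q := g(zero, A); no other remaining equation mentions Q.
Bind Z := k; substituting into the remaining equation gives: g(7, k) =?= g(7, A).
Decompose g/2: 7 =?= 7,  k =?= A.
Delete trivial equation 7 =?= 7.
Bind A := k. Substituting into the earlier binding gives Q := g(zero, k).
Applying the MGU to either side gives cons(cons(g(zero, k), k), g(7, k)).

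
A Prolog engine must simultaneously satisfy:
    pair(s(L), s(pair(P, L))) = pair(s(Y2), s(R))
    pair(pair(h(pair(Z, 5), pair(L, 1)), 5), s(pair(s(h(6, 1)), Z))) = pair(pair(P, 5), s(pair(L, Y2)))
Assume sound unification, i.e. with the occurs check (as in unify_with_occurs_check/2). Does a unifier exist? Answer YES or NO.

YES

Decompose pair/2: s(L) = s(Y2),  s(pair(P, L)) = s(R).
Decompose s/1: L = Y2.
Bind L := Y2; substituting into the remaining equations gives: s(pair(P, Y2)) = s(R),  pair(pair(h(pair(Z, 5), pair(Y2, 1)), 5), s(pair(s(h(6, 1)), Z))) = pair(pair(P, 5), s(pair(Y2, Y2))).
Decompose s/1: pair(P, Y2) = R.
Bind R := pair(P, Y2); no other remaining equation mentions R.
Decompose pair/2: pair(h(pair(Z, 5), pair(Y2, 1)), 5) = pair(P, 5),  s(pair(s(h(6, 1)), Z)) = s(pair(Y2, Y2)).
Decompose pair/2: h(pair(Z, 5), pair(Y2, 1)) = P,  5 = 5.
Bind P := h(pair(Z, 5), pair(Y2, 1)); no other remaining equation mentions P. Substituting into the earlier binding gives R := pair(h(pair(Z, 5), pair(Y2, 1)), Y2).
Delete trivial equation 5 = 5.
Decompose s/1: pair(s(h(6, 1)), Z) = pair(Y2, Y2).
Decompose pair/2: s(h(6, 1)) = Y2,  Z = Y2.
Bind Y2 := s(h(6, 1)); substituting into the remaining equation gives: Z = s(h(6, 1)). Substituting into the earlier bindings gives L := s(h(6, 1)), R := pair(h(pair(Z, 5), pair(s(h(6, 1)), 1)), s(h(6, 1))), P := h(pair(Z, 5), pair(s(h(6, 1)), 1)).
Bind Z := s(h(6, 1)). Substituting into the earlier bindings gives R := pair(h(pair(s(h(6, 1)), 5), pair(s(h(6, 1)), 1)), s(h(6, 1))), P := h(pair(s(h(6, 1)), 5), pair(s(h(6, 1)), 1)).
No equations remain and no clash or occurs-check failure arose, so a unifier exists.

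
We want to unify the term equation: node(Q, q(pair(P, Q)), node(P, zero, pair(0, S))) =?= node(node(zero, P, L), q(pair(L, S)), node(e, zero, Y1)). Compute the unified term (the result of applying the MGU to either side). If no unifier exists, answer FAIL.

node(node(zero, e, e), q(pair(e, node(zero, e, e))), node(e, zero, pair(0, node(zero, e, e))))

Decompose node/3: Q =?= node(zero, P, L),  q(pair(P, Q)) =?= q(pair(L, S)),  node(P, zero, pair(0, S)) =?= node(e, zero, Y1).
Bind Q := node(zero, P, L); substituting into the one remaining equation that mentions Q gives: q(pair(P, node(zero, P, L))) =?= q(pair(L, S)).
Decompose q/1: pair(P, node(zero, P, L)) =?= pair(L, S).
Decompose pair/2: P =?= L,  node(zero, P, L) =?= S.
Bind P := L; substituting into the remaining equations gives: node(zero, L, L) =?= S,  node(L, zero, pair(0, S)) =?= node(e, zero, Y1). Substituting into the earlier binding gives Q := node(zero, L, L).
Bind S := node(zero, L, L); substituting into the remaining equation gives: node(L, zero, pair(0, node(zero, L, L))) =?= node(e, zero, Y1).
Decompose node/3: L =?= e,  zero =?= zero,  pair(0, node(zero, L, L)) =?= Y1.
Bind L := e; substituting into the one remaining equation that mentions L gives: pair(0, node(zero, e, e)) =?= Y1. Substituting into the earlier bindings gives Q := node(zero, e, e), P := e, S := node(zero, e, e).
Delete trivial equation zero =?= zero.
Bind Y1 := pair(0, node(zero, e, e)).
Applying the MGU to either side gives node(node(zero, e, e), q(pair(e, node(zero, e, e))), node(e, zero, pair(0, node(zero, e, e)))).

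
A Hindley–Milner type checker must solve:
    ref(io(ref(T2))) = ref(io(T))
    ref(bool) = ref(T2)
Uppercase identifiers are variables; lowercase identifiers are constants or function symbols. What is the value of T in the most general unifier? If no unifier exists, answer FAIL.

Decompose ref/1: io(ref(T2)) = io(T).
Decompose io/1: ref(T2) = T.
Bind T := ref(T2); no other remaining equation mentions T.
Decompose ref/1: bool = T2.
Bind T2 := bool. Substituting into the earlier binding gives T := ref(bool).
MGU = { T ↦ ref(bool), T2 ↦ bool }, so T ↦ ref(bool).

ref(bool)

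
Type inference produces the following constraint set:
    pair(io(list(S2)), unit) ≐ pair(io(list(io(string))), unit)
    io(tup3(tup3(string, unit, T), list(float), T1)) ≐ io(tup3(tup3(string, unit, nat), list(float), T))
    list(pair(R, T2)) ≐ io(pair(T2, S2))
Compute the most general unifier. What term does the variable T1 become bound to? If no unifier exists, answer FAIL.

FAIL

Decompose pair/2: io(list(S2)) ≐ io(list(io(string))),  unit ≐ unit.
Decompose io/1: list(S2) ≐ list(io(string)).
Decompose list/1: S2 ≐ io(string).
Bind S2 := io(string); substituting into the one remaining equation that mentions S2 gives: list(pair(R, T2)) ≐ io(pair(T2, io(string))).
Delete trivial equation unit ≐ unit.
Decompose io/1: tup3(tup3(string, unit, T), list(float), T1) ≐ tup3(tup3(string, unit, nat), list(float), T).
Decompose tup3/3: tup3(string, unit, T) ≐ tup3(string, unit, nat),  list(float) ≐ list(float),  T1 ≐ T.
Decompose tup3/3: string ≐ string,  unit ≐ unit,  T ≐ nat.
Delete trivial equation string ≐ string.
Delete trivial equation unit ≐ unit.
Bind T := nat; substituting into the one remaining equation that mentions T gives: T1 ≐ nat.
Delete trivial equation list(float) ≐ list(float).
Bind T1 := nat; no other remaining equation mentions T1.
Clash: head symbols differ (list/1 vs io/1); no unifier exists.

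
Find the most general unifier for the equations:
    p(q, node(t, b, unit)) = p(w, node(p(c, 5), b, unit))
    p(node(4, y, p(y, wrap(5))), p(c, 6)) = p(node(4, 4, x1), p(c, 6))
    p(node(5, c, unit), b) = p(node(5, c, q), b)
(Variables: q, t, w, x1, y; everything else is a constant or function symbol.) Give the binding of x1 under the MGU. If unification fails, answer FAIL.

Decompose p/2: q = w,  node(t, b, unit) = node(p(c, 5), b, unit).
Bind q := w; substituting into the one remaining equation that mentions q gives: p(node(5, c, unit), b) = p(node(5, c, w), b).
Decompose node/3: t = p(c, 5),  b = b,  unit = unit.
Bind t := p(c, 5); no other remaining equation mentions t.
Delete trivial equation b = b.
Delete trivial equation unit = unit.
Decompose p/2: node(4, y, p(y, wrap(5))) = node(4, 4, x1),  p(c, 6) = p(c, 6).
Decompose node/3: 4 = 4,  y = 4,  p(y, wrap(5)) = x1.
Delete trivial equation 4 = 4.
Bind y := 4; substituting into the one remaining equation that mentions y gives: p(4, wrap(5)) = x1.
Bind x1 := p(4, wrap(5)); no other remaining equation mentions x1.
Delete trivial equation p(c, 6) = p(c, 6).
Decompose p/2: node(5, c, unit) = node(5, c, w),  b = b.
Decompose node/3: 5 = 5,  c = c,  unit = w.
Delete trivial equation 5 = 5.
Delete trivial equation c = c.
Bind w := unit; no other remaining equation mentions w. Substituting into the earlier binding gives q := unit.
Delete trivial equation b = b.
MGU = { q -> unit, t -> p(c, 5), y -> 4, x1 -> p(4, wrap(5)), w -> unit }, so x1 -> p(4, wrap(5)).

p(4, wrap(5))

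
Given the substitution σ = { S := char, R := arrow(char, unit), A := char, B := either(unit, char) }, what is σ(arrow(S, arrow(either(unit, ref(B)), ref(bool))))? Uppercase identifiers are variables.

arrow(char, arrow(either(unit, ref(either(unit, char))), ref(bool)))

Replace each occurrence of S with char.
Replace each occurrence of B with either(unit, char).
Result: arrow(char, arrow(either(unit, ref(either(unit, char))), ref(bool))).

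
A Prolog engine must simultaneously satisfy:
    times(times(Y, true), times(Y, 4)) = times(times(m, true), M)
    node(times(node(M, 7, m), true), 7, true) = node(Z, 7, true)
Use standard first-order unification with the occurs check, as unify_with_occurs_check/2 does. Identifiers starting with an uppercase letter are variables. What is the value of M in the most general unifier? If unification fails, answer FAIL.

Decompose times/2: times(Y, true) = times(m, true),  times(Y, 4) = M.
Decompose times/2: Y = m,  true = true.
Bind Y := m; substituting into the one remaining equation that mentions Y gives: times(m, 4) = M.
Delete trivial equation true = true.
Bind M := times(m, 4); substituting into the remaining equation gives: node(times(node(times(m, 4), 7, m), true), 7, true) = node(Z, 7, true).
Decompose node/3: times(node(times(m, 4), 7, m), true) = Z,  7 = 7,  true = true.
Bind Z := times(node(times(m, 4), 7, m), true); no other remaining equation mentions Z.
Delete trivial equation 7 = 7.
Delete trivial equation true = true.
MGU = { Y -> m, M -> times(m, 4), Z -> times(node(times(m, 4), 7, m), true) }, so M -> times(m, 4).

times(m, 4)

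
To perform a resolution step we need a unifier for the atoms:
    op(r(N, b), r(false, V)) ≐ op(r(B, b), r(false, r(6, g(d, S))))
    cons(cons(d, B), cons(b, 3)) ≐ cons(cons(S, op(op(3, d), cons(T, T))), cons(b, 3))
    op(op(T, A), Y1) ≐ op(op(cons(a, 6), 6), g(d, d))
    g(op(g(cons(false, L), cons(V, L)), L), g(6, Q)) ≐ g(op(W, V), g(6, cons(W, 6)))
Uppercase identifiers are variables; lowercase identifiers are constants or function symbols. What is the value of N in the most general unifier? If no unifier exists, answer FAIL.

op(op(3, d), cons(cons(a, 6), cons(a, 6)))

Decompose op/2: r(N, b) ≐ r(B, b),  r(false, V) ≐ r(false, r(6, g(d, S))).
Decompose r/2: N ≐ B,  b ≐ b.
Bind N := B; no other remaining equation mentions N.
Delete trivial equation b ≐ b.
Decompose r/2: false ≐ false,  V ≐ r(6, g(d, S)).
Delete trivial equation false ≐ false.
Bind V := r(6, g(d, S)); substituting into the one remaining equation that mentions V gives: g(op(g(cons(false, L), cons(r(6, g(d, S)), L)), L), g(6, Q)) ≐ g(op(W, r(6, g(d, S))), g(6, cons(W, 6))).
Decompose cons/2: cons(d, B) ≐ cons(S, op(op(3, d), cons(T, T))),  cons(b, 3) ≐ cons(b, 3).
Decompose cons/2: d ≐ S,  B ≐ op(op(3, d), cons(T, T)).
Bind S := d; substituting into the one remaining equation that mentions S gives: g(op(g(cons(false, L), cons(r(6, g(d, d)), L)), L), g(6, Q)) ≐ g(op(W, r(6, g(d, d))), g(6, cons(W, 6))). Substituting into the earlier binding gives V := r(6, g(d, d)).
Bind B := op(op(3, d), cons(T, T)); no other remaining equation mentions B. Substituting into the earlier binding gives N := op(op(3, d), cons(T, T)).
Delete trivial equation cons(b, 3) ≐ cons(b, 3).
Decompose op/2: op(T, A) ≐ op(cons(a, 6), 6),  Y1 ≐ g(d, d).
Decompose op/2: T ≐ cons(a, 6),  A ≐ 6.
Bind T := cons(a, 6); no other remaining equation mentions T. Substituting into the earlier bindings gives N := op(op(3, d), cons(cons(a, 6), cons(a, 6))), B := op(op(3, d), cons(cons(a, 6), cons(a, 6))).
Bind A := 6; no other remaining equation mentions A.
Bind Y1 := g(d, d); no other remaining equation mentions Y1.
Decompose g/2: op(g(cons(false, L), cons(r(6, g(d, d)), L)), L) ≐ op(W, r(6, g(d, d))),  g(6, Q) ≐ g(6, cons(W, 6)).
Decompose op/2: g(cons(false, L), cons(r(6, g(d, d)), L)) ≐ W,  L ≐ r(6, g(d, d)).
Bind W := g(cons(false, L), cons(r(6, g(d, d)), L)); substituting into the one remaining equation that mentions W gives: g(6, Q) ≐ g(6, cons(g(cons(false, L), cons(r(6, g(d, d)), L)), 6)).
Bind L := r(6, g(d, d)); substituting into the remaining equation gives: g(6, Q) ≐ g(6, cons(g(cons(false, r(6, g(d, d))), cons(r(6, g(d, d)), r(6, g(d, d)))), 6)). Substituting into the earlier binding gives W := g(cons(false, r(6, g(d, d))), cons(r(6, g(d, d)), r(6, g(d, d)))).
Decompose g/2: 6 ≐ 6,  Q ≐ cons(g(cons(false, r(6, g(d, d))), cons(r(6, g(d, d)), r(6, g(d, d)))), 6).
Delete trivial equation 6 ≐ 6.
Bind Q := cons(g(cons(false, r(6, g(d, d))), cons(r(6, g(d, d)), r(6, g(d, d)))), 6).
MGU = { N -> op(op(3, d), cons(cons(a, 6), cons(a, 6))), V -> r(6, g(d, d)), S -> d, B -> op(op(3, d), cons(cons(a, 6), cons(a, 6))), T -> cons(a, 6), A -> 6, Y1 -> g(d, d), W -> g(cons(false, r(6, g(d, d))), cons(r(6, g(d, d)), r(6, g(d, d)))), L -> r(6, g(d, d)), Q -> cons(g(cons(false, r(6, g(d, d))), cons(r(6, g(d, d)), r(6, g(d, d)))), 6) }, so N -> op(op(3, d), cons(cons(a, 6), cons(a, 6))).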